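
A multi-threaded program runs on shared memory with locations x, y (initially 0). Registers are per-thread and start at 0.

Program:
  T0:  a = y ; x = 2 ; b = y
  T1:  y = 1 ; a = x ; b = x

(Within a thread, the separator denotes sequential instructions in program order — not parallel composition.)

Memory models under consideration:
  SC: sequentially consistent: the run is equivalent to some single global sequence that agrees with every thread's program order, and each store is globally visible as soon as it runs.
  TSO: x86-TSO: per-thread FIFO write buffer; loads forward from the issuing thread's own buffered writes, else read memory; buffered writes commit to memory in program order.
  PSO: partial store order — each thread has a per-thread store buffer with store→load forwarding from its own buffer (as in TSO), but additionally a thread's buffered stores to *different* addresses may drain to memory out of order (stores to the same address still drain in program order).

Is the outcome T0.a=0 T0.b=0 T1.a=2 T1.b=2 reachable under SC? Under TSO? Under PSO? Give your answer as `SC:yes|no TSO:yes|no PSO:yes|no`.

outcome vector order: (T0.a,T0.b,T1.a,T1.b)
SC: 7 outcomes — {<0 0 2 2> <0 1 0 0> <0 1 0 2> <0 1 2 2> <1 1 0 0> <1 1 0 2> <1 1 2 2>}
TSO: 9 outcomes — {<0 0 0 0> <0 0 0 2> <0 0 2 2> <0 1 0 0> <0 1 0 2> <0 1 2 2> <1 1 0 0> <1 1 0 2> <1 1 2 2>}
PSO: 9 outcomes — {<0 0 0 0> <0 0 0 2> <0 0 2 2> <0 1 0 0> <0 1 0 2> <0 1 2 2> <1 1 0 0> <1 1 0 2> <1 1 2 2>}
target <0 0 2 2> ∈ {SC,TSO,PSO}

SC:yes TSO:yes PSO:yes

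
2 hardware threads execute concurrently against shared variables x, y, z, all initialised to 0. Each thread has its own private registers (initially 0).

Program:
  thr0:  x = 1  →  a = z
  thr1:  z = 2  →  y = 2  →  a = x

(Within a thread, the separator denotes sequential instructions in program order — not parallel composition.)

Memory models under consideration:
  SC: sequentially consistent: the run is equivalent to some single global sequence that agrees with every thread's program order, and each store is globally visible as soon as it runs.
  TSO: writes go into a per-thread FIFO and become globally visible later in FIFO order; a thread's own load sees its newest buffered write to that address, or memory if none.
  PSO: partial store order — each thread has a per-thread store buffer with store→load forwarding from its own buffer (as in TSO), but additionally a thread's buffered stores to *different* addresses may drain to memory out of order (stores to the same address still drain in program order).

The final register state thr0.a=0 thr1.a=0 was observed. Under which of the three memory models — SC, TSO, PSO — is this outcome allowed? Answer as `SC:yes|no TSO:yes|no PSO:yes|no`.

SC:no TSO:yes PSO:yes

outcome vector order: (thr0.a,thr1.a)
[SC] allowed = {<0 1>, <2 0>, <2 1>}
[TSO] allowed = {<0 0>, <0 1>, <2 0>, <2 1>}
[PSO] allowed = {<0 0>, <0 1>, <2 0>, <2 1>}
target <0 0> ∈ {TSO,PSO}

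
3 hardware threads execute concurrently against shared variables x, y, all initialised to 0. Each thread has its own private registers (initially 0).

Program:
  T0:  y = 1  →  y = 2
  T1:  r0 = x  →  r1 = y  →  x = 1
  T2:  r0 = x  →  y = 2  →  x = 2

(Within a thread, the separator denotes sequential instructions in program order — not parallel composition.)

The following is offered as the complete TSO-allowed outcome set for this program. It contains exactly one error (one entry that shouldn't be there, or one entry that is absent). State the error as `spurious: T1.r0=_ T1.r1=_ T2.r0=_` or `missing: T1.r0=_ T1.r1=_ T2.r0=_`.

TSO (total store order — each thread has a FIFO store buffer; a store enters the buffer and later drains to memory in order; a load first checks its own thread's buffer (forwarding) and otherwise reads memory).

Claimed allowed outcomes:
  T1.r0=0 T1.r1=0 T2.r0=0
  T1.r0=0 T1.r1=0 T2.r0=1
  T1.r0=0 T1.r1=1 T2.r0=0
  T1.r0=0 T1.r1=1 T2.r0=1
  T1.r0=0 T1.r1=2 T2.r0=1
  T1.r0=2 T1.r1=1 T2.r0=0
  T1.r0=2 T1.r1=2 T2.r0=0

missing: T1.r0=0 T1.r1=2 T2.r0=0

outcome vector order: (T1.r0,T1.r1,T2.r0)
under TSO → 000, 001, 010, 011, 020, 021, 210, 220
TSO∖claimed = {020}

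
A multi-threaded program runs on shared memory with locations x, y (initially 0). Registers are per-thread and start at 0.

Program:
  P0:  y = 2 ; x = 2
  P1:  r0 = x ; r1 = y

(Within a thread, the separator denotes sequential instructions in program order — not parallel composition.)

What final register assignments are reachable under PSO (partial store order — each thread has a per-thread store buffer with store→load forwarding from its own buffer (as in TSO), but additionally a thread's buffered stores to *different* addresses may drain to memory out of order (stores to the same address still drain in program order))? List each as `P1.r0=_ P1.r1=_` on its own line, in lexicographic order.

P1.r0=0 P1.r1=0
P1.r0=0 P1.r1=2
P1.r0=2 P1.r1=0
P1.r0=2 P1.r1=2

outcome vector order: (P1.r0,P1.r1)
|PSO outcomes| = 4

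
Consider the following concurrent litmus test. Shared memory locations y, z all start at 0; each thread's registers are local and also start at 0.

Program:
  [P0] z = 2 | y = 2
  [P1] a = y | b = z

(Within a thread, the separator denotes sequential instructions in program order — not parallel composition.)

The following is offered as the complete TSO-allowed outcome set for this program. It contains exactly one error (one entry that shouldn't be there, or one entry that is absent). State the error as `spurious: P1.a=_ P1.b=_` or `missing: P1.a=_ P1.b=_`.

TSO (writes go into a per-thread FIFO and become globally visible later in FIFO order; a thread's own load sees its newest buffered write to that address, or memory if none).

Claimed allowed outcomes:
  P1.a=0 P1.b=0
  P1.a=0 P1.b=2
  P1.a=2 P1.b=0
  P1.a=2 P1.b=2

spurious: P1.a=2 P1.b=0

outcome vector order: (P1.a,P1.b)
TSO: 3 outcomes — {<0 0> <0 2> <2 2>}
claimed∖TSO = {<2 0>}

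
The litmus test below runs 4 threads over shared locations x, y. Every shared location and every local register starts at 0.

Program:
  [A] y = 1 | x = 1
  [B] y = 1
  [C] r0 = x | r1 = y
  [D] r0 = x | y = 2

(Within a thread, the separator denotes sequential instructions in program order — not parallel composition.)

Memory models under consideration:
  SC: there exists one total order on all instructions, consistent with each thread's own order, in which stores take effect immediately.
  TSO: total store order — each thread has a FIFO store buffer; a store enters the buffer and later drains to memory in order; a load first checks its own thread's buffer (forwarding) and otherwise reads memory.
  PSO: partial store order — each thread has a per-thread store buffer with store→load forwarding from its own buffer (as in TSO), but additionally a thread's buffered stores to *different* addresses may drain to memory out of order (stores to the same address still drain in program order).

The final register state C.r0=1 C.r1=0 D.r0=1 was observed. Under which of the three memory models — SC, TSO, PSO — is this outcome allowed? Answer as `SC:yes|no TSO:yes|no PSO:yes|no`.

SC:no TSO:no PSO:yes

outcome vector order: (C.r0,C.r1,D.r0)
[SC] allowed = {000 001 010 011 020 021 110 111 120 121}
[TSO] allowed = {000 001 010 011 020 021 110 111 120 121}
[PSO] allowed = {000 001 010 011 020 021 100 101 110 111 120 121}
target 101 ∈ {PSO}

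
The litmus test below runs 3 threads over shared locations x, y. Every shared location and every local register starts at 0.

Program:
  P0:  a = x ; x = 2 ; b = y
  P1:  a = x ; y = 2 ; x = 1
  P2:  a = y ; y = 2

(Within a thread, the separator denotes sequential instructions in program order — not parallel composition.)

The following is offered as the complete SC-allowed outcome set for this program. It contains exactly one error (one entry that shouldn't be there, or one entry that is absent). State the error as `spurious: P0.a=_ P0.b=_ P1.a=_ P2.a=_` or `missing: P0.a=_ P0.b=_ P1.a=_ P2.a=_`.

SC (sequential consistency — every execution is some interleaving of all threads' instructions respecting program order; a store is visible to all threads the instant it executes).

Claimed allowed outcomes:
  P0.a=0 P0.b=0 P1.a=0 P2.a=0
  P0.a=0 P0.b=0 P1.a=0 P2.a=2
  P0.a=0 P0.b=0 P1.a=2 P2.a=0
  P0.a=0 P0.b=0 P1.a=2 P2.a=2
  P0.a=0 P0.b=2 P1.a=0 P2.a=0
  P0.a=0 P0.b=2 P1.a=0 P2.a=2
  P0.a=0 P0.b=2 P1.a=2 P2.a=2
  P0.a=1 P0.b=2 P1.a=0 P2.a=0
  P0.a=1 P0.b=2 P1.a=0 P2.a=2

missing: P0.a=0 P0.b=2 P1.a=2 P2.a=0

outcome vector order: (P0.a,P0.b,P1.a,P2.a)
SC (10): 0/0/0/0 0/0/0/2 0/0/2/0 0/0/2/2 0/2/0/0 0/2/0/2 0/2/2/0 0/2/2/2 1/2/0/0 1/2/0/2
SC∖claimed = {0/2/2/0}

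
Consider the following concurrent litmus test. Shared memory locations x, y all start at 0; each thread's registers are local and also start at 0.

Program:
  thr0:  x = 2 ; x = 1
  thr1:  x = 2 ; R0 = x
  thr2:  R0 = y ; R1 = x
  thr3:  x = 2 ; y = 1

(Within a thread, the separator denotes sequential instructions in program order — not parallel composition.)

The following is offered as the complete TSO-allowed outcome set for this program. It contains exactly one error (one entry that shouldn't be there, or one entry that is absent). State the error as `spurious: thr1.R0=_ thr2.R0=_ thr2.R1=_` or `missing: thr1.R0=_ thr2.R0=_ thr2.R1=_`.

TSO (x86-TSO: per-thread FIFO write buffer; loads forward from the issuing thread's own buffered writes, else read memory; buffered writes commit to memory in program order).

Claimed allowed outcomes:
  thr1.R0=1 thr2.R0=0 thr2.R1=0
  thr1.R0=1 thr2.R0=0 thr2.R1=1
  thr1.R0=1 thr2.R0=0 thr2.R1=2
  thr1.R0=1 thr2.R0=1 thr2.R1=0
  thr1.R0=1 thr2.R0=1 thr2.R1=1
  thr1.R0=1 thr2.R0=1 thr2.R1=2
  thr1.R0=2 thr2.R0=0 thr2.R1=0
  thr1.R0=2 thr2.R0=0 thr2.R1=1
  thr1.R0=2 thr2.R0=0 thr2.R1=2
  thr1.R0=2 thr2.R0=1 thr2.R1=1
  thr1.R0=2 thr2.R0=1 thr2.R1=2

spurious: thr1.R0=1 thr2.R0=1 thr2.R1=0

outcome vector order: (thr1.R0,thr2.R0,thr2.R1)
[TSO] allowed = {(1,0,0); (1,0,1); (1,0,2); (1,1,1); (1,1,2); (2,0,0); (2,0,1); (2,0,2); (2,1,1); (2,1,2)}
claimed∖TSO = {(1,1,0)}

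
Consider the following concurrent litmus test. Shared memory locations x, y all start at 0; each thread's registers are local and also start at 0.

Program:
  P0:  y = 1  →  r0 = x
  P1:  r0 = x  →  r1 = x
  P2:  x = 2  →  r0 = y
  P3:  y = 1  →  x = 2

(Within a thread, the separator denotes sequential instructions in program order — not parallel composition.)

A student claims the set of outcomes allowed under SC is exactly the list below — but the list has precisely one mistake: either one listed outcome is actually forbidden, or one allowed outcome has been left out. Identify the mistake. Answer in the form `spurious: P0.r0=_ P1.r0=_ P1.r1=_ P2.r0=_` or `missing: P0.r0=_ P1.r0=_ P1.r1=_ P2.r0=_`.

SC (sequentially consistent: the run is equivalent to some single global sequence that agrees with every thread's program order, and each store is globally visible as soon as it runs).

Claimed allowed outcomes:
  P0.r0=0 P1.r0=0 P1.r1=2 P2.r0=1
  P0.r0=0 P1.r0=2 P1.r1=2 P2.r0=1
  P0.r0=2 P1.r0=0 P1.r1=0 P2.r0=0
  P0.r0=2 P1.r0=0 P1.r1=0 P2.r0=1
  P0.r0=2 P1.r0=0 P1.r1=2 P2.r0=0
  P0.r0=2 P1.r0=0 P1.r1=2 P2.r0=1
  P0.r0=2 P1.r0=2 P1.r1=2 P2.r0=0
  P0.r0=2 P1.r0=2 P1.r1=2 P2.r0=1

missing: P0.r0=0 P1.r0=0 P1.r1=0 P2.r0=1

outcome vector order: (P0.r0,P1.r0,P1.r1,P2.r0)
SC: 9 outcomes — {<0 0 0 1> <0 0 2 1> <0 2 2 1> <2 0 0 0> <2 0 0 1> <2 0 2 0> <2 0 2 1> <2 2 2 0> <2 2 2 1>}
SC∖claimed = {<0 0 0 1>}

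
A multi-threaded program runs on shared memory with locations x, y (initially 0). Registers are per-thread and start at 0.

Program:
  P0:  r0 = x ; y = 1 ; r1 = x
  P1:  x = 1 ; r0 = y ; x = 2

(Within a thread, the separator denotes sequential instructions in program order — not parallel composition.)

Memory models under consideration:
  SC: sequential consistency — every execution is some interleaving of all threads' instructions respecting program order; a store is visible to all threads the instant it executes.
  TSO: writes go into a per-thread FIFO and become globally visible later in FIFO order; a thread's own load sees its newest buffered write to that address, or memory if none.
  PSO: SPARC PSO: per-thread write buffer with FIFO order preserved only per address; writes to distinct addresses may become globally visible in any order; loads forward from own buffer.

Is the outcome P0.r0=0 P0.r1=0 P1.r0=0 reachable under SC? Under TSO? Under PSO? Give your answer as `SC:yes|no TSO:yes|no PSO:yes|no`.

outcome vector order: (P0.r0,P0.r1,P1.r0)
[SC] allowed = {0/0/1; 0/1/0; 0/1/1; 0/2/0; 0/2/1; 1/1/0; 1/1/1; 1/2/0; 1/2/1; 2/2/0}
[TSO] allowed = {0/0/0; 0/0/1; 0/1/0; 0/1/1; 0/2/0; 0/2/1; 1/1/0; 1/1/1; 1/2/0; 1/2/1; 2/2/0}
[PSO] allowed = {0/0/0; 0/0/1; 0/1/0; 0/1/1; 0/2/0; 0/2/1; 1/1/0; 1/1/1; 1/2/0; 1/2/1; 2/2/0}
target 0/0/0 ∈ {TSO,PSO}

SC:no TSO:yes PSO:yes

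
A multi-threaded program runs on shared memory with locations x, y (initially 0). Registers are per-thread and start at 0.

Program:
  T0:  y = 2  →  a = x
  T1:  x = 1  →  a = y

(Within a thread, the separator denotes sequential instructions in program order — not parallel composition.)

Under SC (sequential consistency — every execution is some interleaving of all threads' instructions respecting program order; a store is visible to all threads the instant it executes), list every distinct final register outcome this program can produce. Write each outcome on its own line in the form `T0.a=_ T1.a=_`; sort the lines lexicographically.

outcome vector order: (T0.a,T1.a)
|SC outcomes| = 3

T0.a=0 T1.a=2
T0.a=1 T1.a=0
T0.a=1 T1.a=2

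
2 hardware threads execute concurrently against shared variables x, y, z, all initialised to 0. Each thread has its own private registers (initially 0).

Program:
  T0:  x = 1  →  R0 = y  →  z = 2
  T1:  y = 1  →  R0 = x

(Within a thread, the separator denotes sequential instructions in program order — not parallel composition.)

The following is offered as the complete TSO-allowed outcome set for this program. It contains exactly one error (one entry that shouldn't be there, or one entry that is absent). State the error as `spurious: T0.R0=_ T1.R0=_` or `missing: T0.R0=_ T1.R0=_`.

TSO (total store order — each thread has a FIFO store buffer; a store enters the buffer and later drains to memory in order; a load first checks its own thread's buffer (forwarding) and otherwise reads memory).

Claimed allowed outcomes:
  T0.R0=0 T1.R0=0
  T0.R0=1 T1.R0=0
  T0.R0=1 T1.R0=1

outcome vector order: (T0.R0,T1.R0)
[TSO] allowed = {00; 01; 10; 11}
TSO∖claimed = {01}

missing: T0.R0=0 T1.R0=1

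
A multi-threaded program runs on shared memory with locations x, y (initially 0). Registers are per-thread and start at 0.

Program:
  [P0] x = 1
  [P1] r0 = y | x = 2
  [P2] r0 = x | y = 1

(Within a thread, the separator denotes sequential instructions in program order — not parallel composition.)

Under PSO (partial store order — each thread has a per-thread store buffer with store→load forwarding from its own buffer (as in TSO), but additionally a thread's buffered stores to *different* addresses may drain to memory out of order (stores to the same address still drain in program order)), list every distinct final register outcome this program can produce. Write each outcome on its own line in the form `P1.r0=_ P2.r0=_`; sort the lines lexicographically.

P1.r0=0 P2.r0=0
P1.r0=0 P2.r0=1
P1.r0=0 P2.r0=2
P1.r0=1 P2.r0=0
P1.r0=1 P2.r0=1

outcome vector order: (P1.r0,P2.r0)
|PSO outcomes| = 5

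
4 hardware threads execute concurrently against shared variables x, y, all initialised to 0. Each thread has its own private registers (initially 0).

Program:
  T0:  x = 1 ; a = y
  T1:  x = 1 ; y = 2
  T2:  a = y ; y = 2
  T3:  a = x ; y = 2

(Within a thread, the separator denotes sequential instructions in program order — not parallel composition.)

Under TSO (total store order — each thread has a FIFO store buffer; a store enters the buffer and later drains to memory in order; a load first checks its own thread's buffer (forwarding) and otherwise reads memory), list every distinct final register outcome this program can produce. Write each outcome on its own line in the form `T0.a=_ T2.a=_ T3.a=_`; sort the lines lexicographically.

T0.a=0 T2.a=0 T3.a=0
T0.a=0 T2.a=0 T3.a=1
T0.a=0 T2.a=2 T3.a=0
T0.a=0 T2.a=2 T3.a=1
T0.a=2 T2.a=0 T3.a=0
T0.a=2 T2.a=0 T3.a=1
T0.a=2 T2.a=2 T3.a=0
T0.a=2 T2.a=2 T3.a=1

outcome vector order: (T0.a,T2.a,T3.a)
|TSO outcomes| = 8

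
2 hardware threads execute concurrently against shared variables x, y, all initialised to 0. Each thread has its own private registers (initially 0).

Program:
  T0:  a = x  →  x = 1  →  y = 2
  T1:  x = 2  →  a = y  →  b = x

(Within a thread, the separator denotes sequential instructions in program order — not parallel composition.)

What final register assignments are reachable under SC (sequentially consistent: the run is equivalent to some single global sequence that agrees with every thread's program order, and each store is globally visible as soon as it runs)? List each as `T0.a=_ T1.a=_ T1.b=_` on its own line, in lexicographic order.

T0.a=0 T1.a=0 T1.b=1
T0.a=0 T1.a=0 T1.b=2
T0.a=0 T1.a=2 T1.b=1
T0.a=0 T1.a=2 T1.b=2
T0.a=2 T1.a=0 T1.b=1
T0.a=2 T1.a=0 T1.b=2
T0.a=2 T1.a=2 T1.b=1

outcome vector order: (T0.a,T1.a,T1.b)
|SC outcomes| = 7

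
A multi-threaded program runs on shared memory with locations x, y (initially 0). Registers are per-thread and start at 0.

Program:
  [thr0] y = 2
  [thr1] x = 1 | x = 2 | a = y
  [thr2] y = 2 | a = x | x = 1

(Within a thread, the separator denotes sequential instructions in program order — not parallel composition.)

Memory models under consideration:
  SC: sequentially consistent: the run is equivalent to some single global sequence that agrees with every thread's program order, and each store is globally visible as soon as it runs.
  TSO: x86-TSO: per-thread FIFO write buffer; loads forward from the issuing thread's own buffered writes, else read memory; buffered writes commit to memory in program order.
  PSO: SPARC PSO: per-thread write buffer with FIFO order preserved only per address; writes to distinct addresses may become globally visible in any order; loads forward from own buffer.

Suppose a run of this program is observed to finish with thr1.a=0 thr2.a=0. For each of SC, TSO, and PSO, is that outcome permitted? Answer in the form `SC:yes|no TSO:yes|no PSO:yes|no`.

outcome vector order: (thr1.a,thr2.a)
SC: 4 outcomes — {0/2 2/0 2/1 2/2}
TSO: 6 outcomes — {0/0 0/1 0/2 2/0 2/1 2/2}
PSO: 6 outcomes — {0/0 0/1 0/2 2/0 2/1 2/2}
target 0/0 ∈ {TSO,PSO}

SC:no TSO:yes PSO:yes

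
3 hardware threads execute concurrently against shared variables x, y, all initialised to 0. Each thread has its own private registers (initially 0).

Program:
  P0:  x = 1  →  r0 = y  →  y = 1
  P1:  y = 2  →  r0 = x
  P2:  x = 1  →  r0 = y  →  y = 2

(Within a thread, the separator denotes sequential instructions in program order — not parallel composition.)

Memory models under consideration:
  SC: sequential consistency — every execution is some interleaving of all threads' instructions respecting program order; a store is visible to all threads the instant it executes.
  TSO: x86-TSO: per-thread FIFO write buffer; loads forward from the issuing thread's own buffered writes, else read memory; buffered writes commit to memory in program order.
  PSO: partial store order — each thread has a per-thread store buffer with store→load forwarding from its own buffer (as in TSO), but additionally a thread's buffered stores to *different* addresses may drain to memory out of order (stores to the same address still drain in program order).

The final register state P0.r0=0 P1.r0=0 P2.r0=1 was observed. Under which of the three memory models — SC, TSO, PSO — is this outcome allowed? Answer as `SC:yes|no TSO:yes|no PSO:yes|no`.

outcome vector order: (P0.r0,P1.r0,P2.r0)
SC: 8 outcomes — {<0 1 0> <0 1 1> <0 1 2> <2 0 1> <2 0 2> <2 1 0> <2 1 1> <2 1 2>}
TSO: 12 outcomes — {<0 0 0> <0 0 1> <0 0 2> <0 1 0> <0 1 1> <0 1 2> <2 0 0> <2 0 1> <2 0 2> <2 1 0> <2 1 1> <2 1 2>}
PSO: 12 outcomes — {<0 0 0> <0 0 1> <0 0 2> <0 1 0> <0 1 1> <0 1 2> <2 0 0> <2 0 1> <2 0 2> <2 1 0> <2 1 1> <2 1 2>}
target <0 0 1> ∈ {TSO,PSO}

SC:no TSO:yes PSO:yes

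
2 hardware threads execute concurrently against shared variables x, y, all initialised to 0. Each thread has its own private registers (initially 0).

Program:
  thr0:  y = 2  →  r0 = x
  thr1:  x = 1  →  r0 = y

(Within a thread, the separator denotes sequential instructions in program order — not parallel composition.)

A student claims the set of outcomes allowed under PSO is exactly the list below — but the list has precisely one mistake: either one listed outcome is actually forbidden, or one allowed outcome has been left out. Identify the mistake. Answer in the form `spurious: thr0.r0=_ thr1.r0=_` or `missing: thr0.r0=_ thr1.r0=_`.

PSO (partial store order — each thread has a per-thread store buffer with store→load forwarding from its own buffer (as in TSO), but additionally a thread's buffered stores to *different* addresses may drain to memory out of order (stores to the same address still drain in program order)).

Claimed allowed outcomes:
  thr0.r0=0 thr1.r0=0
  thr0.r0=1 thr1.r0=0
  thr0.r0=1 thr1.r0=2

outcome vector order: (thr0.r0,thr1.r0)
PSO: 4 outcomes — {00, 02, 10, 12}
PSO∖claimed = {02}

missing: thr0.r0=0 thr1.r0=2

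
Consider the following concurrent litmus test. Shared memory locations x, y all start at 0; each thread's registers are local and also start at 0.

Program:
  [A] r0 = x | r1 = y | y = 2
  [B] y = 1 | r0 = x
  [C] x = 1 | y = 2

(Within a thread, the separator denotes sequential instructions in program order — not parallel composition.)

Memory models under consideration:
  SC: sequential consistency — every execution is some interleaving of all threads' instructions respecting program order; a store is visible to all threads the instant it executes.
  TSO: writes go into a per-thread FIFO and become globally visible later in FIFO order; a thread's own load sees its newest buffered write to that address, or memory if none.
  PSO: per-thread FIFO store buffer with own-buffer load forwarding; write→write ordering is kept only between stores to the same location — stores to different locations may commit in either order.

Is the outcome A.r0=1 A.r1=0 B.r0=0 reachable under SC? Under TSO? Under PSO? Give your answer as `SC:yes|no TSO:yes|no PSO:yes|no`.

outcome vector order: (A.r0,A.r1,B.r0)
SC: 11 outcomes — {0/0/0; 0/0/1; 0/1/0; 0/1/1; 0/2/0; 0/2/1; 1/0/1; 1/1/0; 1/1/1; 1/2/0; 1/2/1}
TSO: 12 outcomes — {0/0/0; 0/0/1; 0/1/0; 0/1/1; 0/2/0; 0/2/1; 1/0/0; 1/0/1; 1/1/0; 1/1/1; 1/2/0; 1/2/1}
PSO: 12 outcomes — {0/0/0; 0/0/1; 0/1/0; 0/1/1; 0/2/0; 0/2/1; 1/0/0; 1/0/1; 1/1/0; 1/1/1; 1/2/0; 1/2/1}
target 1/0/0 ∈ {TSO,PSO}

SC:no TSO:yes PSO:yes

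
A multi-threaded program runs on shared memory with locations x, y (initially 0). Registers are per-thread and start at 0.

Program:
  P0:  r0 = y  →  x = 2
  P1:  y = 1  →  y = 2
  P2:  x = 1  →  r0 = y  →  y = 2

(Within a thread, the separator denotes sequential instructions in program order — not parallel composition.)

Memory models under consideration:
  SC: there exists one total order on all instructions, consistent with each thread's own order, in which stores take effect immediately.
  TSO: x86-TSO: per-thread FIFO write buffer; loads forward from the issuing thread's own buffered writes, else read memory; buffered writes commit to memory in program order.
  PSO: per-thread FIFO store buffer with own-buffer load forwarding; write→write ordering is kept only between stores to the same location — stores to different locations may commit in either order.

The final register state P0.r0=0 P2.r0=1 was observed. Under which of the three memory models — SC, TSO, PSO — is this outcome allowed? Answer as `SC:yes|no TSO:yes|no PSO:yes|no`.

outcome vector order: (P0.r0,P2.r0)
SC: 9 outcomes — {<0 0>; <0 1>; <0 2>; <1 0>; <1 1>; <1 2>; <2 0>; <2 1>; <2 2>}
TSO: 9 outcomes — {<0 0>; <0 1>; <0 2>; <1 0>; <1 1>; <1 2>; <2 0>; <2 1>; <2 2>}
PSO: 9 outcomes — {<0 0>; <0 1>; <0 2>; <1 0>; <1 1>; <1 2>; <2 0>; <2 1>; <2 2>}
target <0 1> ∈ {SC,TSO,PSO}

SC:yes TSO:yes PSO:yes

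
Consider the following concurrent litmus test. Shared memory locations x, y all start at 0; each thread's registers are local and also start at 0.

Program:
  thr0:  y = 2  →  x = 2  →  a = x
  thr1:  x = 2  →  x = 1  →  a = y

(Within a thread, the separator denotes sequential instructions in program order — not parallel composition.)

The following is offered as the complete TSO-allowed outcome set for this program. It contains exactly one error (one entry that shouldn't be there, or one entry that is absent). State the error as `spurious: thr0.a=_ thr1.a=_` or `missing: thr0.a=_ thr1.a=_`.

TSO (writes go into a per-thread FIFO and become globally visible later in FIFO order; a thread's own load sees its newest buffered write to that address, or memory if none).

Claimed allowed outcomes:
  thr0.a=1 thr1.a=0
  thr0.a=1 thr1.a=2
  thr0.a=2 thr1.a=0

missing: thr0.a=2 thr1.a=2

outcome vector order: (thr0.a,thr1.a)
TSO (4): 10, 12, 20, 22
TSO∖claimed = {22}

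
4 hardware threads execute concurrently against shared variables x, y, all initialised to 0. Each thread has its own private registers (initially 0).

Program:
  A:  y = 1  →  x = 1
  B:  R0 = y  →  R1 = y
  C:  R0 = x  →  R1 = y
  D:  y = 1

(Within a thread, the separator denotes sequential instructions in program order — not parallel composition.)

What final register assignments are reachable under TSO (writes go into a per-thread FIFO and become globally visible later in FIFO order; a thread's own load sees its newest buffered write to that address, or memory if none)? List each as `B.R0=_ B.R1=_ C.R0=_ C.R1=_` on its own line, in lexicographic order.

outcome vector order: (B.R0,B.R1,C.R0,C.R1)
|TSO outcomes| = 9

B.R0=0 B.R1=0 C.R0=0 C.R1=0
B.R0=0 B.R1=0 C.R0=0 C.R1=1
B.R0=0 B.R1=0 C.R0=1 C.R1=1
B.R0=0 B.R1=1 C.R0=0 C.R1=0
B.R0=0 B.R1=1 C.R0=0 C.R1=1
B.R0=0 B.R1=1 C.R0=1 C.R1=1
B.R0=1 B.R1=1 C.R0=0 C.R1=0
B.R0=1 B.R1=1 C.R0=0 C.R1=1
B.R0=1 B.R1=1 C.R0=1 C.R1=1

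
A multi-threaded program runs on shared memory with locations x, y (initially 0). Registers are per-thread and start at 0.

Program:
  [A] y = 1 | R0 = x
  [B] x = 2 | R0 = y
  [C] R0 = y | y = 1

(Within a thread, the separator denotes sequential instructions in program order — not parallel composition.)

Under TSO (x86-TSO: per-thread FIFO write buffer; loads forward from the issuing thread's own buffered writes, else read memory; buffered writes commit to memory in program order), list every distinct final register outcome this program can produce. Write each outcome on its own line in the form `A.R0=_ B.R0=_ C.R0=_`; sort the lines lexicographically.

outcome vector order: (A.R0,B.R0,C.R0)
|TSO outcomes| = 8

A.R0=0 B.R0=0 C.R0=0
A.R0=0 B.R0=0 C.R0=1
A.R0=0 B.R0=1 C.R0=0
A.R0=0 B.R0=1 C.R0=1
A.R0=2 B.R0=0 C.R0=0
A.R0=2 B.R0=0 C.R0=1
A.R0=2 B.R0=1 C.R0=0
A.R0=2 B.R0=1 C.R0=1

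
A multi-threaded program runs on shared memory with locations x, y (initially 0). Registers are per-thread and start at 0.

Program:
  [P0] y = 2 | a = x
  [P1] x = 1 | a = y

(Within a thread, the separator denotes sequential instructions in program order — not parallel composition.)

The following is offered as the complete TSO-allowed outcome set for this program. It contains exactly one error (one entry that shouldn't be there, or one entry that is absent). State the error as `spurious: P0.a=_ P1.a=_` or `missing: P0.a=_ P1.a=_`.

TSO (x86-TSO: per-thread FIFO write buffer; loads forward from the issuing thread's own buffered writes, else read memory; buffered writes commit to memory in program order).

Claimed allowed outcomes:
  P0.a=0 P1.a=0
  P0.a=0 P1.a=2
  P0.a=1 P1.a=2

outcome vector order: (P0.a,P1.a)
[TSO] allowed = {(0,0) (0,2) (1,0) (1,2)}
TSO∖claimed = {(1,0)}

missing: P0.a=1 P1.a=0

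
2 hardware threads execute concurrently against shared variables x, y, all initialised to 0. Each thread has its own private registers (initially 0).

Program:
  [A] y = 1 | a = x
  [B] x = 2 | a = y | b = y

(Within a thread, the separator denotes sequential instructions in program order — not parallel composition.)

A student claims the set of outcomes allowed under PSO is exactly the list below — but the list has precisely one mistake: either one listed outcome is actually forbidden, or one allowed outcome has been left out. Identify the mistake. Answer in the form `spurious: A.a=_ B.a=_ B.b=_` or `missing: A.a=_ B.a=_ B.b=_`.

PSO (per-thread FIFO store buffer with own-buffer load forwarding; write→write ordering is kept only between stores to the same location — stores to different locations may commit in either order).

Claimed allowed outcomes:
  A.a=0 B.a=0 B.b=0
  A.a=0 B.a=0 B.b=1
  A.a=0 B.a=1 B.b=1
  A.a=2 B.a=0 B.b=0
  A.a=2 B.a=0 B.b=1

outcome vector order: (A.a,B.a,B.b)
under PSO → <0 0 0>; <0 0 1>; <0 1 1>; <2 0 0>; <2 0 1>; <2 1 1>
PSO∖claimed = {<2 1 1>}

missing: A.a=2 B.a=1 B.b=1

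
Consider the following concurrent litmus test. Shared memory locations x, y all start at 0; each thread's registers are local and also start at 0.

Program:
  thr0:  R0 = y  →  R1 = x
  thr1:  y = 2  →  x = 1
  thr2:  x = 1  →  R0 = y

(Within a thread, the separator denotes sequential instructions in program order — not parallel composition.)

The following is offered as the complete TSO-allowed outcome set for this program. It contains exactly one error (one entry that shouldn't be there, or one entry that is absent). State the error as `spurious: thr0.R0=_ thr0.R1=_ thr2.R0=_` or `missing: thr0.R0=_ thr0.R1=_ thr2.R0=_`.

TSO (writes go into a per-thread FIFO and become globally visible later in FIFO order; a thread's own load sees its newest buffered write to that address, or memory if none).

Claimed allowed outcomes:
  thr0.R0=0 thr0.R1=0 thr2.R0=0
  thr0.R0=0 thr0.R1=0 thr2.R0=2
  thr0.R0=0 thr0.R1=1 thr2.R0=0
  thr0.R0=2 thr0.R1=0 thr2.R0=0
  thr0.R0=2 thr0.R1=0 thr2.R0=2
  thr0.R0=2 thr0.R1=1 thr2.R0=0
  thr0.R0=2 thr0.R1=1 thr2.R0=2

outcome vector order: (thr0.R0,thr0.R1,thr2.R0)
TSO (8): <0 0 0>, <0 0 2>, <0 1 0>, <0 1 2>, <2 0 0>, <2 0 2>, <2 1 0>, <2 1 2>
TSO∖claimed = {<0 1 2>}

missing: thr0.R0=0 thr0.R1=1 thr2.R0=2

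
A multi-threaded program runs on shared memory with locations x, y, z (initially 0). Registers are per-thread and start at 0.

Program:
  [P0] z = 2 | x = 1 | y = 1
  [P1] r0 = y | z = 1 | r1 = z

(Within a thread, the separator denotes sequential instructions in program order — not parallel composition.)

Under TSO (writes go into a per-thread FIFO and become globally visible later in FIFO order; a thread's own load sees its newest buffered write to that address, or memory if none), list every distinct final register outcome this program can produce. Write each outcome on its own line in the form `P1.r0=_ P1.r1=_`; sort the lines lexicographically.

outcome vector order: (P1.r0,P1.r1)
|TSO outcomes| = 3

P1.r0=0 P1.r1=1
P1.r0=0 P1.r1=2
P1.r0=1 P1.r1=1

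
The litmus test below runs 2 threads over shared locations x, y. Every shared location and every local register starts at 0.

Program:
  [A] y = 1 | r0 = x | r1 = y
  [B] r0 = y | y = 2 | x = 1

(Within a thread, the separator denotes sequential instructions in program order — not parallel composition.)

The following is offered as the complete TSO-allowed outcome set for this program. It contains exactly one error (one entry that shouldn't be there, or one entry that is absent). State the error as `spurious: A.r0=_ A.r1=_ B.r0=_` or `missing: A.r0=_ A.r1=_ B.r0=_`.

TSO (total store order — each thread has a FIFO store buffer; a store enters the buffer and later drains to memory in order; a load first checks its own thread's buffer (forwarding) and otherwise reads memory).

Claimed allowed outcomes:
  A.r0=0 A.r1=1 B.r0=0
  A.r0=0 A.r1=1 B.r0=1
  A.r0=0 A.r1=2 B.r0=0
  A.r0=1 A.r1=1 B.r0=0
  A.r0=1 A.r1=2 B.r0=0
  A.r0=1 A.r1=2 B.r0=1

outcome vector order: (A.r0,A.r1,B.r0)
TSO (7): 0/1/0; 0/1/1; 0/2/0; 0/2/1; 1/1/0; 1/2/0; 1/2/1
TSO∖claimed = {0/2/1}

missing: A.r0=0 A.r1=2 B.r0=1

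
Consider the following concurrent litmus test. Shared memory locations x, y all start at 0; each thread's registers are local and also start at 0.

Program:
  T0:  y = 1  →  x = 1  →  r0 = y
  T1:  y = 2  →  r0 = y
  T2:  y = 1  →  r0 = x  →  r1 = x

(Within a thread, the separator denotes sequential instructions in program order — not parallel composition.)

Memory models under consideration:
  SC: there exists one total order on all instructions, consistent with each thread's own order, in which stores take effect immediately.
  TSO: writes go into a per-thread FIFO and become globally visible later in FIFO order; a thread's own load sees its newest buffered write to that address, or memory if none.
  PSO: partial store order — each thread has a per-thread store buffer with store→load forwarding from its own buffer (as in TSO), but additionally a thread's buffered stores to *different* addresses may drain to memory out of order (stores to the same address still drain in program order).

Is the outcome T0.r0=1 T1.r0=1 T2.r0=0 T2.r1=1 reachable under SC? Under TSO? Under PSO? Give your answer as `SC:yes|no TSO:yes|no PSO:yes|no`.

outcome vector order: (T0.r0,T1.r0,T2.r0,T2.r1)
under SC → 1/1/0/0; 1/1/0/1; 1/1/1/1; 1/2/0/0; 1/2/0/1; 1/2/1/1; 2/1/1/1; 2/2/0/0; 2/2/0/1; 2/2/1/1
under TSO → 1/1/0/0; 1/1/0/1; 1/1/1/1; 1/2/0/0; 1/2/0/1; 1/2/1/1; 2/1/0/0; 2/1/0/1; 2/1/1/1; 2/2/0/0; 2/2/0/1; 2/2/1/1
under PSO → 1/1/0/0; 1/1/0/1; 1/1/1/1; 1/2/0/0; 1/2/0/1; 1/2/1/1; 2/1/0/0; 2/1/0/1; 2/1/1/1; 2/2/0/0; 2/2/0/1; 2/2/1/1
target 1/1/0/1 ∈ {SC,TSO,PSO}

SC:yes TSO:yes PSO:yes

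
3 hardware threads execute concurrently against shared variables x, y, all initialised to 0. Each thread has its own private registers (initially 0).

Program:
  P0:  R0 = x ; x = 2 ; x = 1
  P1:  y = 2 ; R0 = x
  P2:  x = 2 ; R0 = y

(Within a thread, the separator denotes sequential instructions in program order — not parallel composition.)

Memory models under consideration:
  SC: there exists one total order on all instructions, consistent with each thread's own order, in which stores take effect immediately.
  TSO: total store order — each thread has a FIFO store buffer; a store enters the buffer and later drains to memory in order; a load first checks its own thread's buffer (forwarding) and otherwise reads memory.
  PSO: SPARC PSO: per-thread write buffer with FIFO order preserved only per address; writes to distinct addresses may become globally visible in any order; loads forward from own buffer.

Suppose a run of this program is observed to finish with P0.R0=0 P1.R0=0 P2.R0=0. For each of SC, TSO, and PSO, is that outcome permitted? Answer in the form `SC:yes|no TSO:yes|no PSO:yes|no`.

outcome vector order: (P0.R0,P1.R0,P2.R0)
under SC → (0,0,2) (0,1,0) (0,1,2) (0,2,0) (0,2,2) (2,0,2) (2,1,0) (2,1,2) (2,2,0) (2,2,2)
under TSO → (0,0,0) (0,0,2) (0,1,0) (0,1,2) (0,2,0) (0,2,2) (2,0,0) (2,0,2) (2,1,0) (2,1,2) (2,2,0) (2,2,2)
under PSO → (0,0,0) (0,0,2) (0,1,0) (0,1,2) (0,2,0) (0,2,2) (2,0,0) (2,0,2) (2,1,0) (2,1,2) (2,2,0) (2,2,2)
target (0,0,0) ∈ {TSO,PSO}

SC:no TSO:yes PSO:yes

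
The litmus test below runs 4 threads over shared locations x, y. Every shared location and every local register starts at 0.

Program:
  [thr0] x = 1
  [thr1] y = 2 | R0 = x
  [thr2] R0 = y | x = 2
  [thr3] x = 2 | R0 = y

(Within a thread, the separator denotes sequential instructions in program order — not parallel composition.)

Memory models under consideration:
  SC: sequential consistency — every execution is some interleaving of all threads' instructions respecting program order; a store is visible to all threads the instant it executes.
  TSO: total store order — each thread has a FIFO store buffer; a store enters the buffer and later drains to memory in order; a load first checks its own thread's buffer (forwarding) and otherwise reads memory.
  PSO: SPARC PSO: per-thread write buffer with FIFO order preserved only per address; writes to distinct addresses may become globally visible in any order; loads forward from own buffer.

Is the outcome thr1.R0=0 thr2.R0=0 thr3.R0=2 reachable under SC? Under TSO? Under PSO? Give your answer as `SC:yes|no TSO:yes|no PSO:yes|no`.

outcome vector order: (thr1.R0,thr2.R0,thr3.R0)
under SC → 0/0/2 0/2/2 1/0/0 1/0/2 1/2/0 1/2/2 2/0/0 2/0/2 2/2/0 2/2/2
under TSO → 0/0/0 0/0/2 0/2/0 0/2/2 1/0/0 1/0/2 1/2/0 1/2/2 2/0/0 2/0/2 2/2/0 2/2/2
under PSO → 0/0/0 0/0/2 0/2/0 0/2/2 1/0/0 1/0/2 1/2/0 1/2/2 2/0/0 2/0/2 2/2/0 2/2/2
target 0/0/2 ∈ {SC,TSO,PSO}

SC:yes TSO:yes PSO:yes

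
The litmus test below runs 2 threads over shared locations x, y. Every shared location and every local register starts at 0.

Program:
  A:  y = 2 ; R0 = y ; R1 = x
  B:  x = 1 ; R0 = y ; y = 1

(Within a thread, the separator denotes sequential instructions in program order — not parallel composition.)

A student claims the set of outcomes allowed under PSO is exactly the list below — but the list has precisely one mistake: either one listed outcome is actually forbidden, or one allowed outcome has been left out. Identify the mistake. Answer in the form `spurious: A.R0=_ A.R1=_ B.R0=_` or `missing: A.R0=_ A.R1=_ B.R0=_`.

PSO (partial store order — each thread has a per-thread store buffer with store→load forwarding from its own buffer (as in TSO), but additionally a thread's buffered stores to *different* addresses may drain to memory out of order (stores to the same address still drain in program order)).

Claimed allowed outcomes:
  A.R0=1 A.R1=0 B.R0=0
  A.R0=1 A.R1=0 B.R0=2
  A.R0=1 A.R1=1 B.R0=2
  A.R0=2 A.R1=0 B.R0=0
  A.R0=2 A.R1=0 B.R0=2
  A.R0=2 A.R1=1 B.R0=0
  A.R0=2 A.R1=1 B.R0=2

missing: A.R0=1 A.R1=1 B.R0=0

outcome vector order: (A.R0,A.R1,B.R0)
under PSO → <1 0 0> <1 0 2> <1 1 0> <1 1 2> <2 0 0> <2 0 2> <2 1 0> <2 1 2>
PSO∖claimed = {<1 1 0>}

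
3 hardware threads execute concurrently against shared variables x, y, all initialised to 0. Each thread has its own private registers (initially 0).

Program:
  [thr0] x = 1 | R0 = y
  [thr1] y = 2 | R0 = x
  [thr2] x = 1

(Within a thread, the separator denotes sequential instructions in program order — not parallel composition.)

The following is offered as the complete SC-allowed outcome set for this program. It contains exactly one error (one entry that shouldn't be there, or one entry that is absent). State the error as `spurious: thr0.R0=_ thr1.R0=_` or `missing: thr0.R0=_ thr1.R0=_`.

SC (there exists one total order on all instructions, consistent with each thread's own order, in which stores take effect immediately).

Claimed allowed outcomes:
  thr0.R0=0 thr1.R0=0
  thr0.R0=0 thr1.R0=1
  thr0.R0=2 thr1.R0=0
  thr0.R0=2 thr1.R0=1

outcome vector order: (thr0.R0,thr1.R0)
SC: 3 outcomes — {0/1 2/0 2/1}
claimed∖SC = {0/0}

spurious: thr0.R0=0 thr1.R0=0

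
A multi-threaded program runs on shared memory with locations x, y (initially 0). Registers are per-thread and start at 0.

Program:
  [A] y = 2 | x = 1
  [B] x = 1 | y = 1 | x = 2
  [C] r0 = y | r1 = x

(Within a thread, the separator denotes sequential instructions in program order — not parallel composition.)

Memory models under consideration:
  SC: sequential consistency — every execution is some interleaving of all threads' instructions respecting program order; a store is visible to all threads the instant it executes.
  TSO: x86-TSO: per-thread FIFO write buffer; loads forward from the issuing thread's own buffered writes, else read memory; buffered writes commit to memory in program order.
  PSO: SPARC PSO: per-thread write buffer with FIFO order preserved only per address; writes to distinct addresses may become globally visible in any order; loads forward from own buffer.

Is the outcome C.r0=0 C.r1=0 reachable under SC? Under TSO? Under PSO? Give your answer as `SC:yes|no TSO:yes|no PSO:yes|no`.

outcome vector order: (C.r0,C.r1)
under SC → (0,0), (0,1), (0,2), (1,1), (1,2), (2,0), (2,1), (2,2)
under TSO → (0,0), (0,1), (0,2), (1,1), (1,2), (2,0), (2,1), (2,2)
under PSO → (0,0), (0,1), (0,2), (1,0), (1,1), (1,2), (2,0), (2,1), (2,2)
target (0,0) ∈ {SC,TSO,PSO}

SC:yes TSO:yes PSO:yes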